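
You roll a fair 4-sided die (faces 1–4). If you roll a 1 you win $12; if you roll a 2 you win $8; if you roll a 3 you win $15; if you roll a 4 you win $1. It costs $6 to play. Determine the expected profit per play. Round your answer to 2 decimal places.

$3.00

E[payout] = (1/4)·1 + (1/4)·8 + (1/4)·12 + (1/4)·15 = 9
Expected profit = 9 − 6 = 3 ≈ $3.00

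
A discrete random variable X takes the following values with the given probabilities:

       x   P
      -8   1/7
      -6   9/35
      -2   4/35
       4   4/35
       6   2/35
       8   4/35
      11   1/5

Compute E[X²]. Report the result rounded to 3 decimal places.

E[X²] = (1/7)·64 + (9/35)·36 + (4/35)·4 + (4/35)·16 + (2/35)·36 + (4/35)·64 + (1/5)·121
     = 1899/35 ≈ 54.257

54.257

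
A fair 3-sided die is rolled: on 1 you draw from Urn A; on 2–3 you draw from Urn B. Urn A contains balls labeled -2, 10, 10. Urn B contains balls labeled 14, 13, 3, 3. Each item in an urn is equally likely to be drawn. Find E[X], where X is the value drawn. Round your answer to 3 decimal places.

E[X | Urn A] = (-2 + 10 + 10)/3 = 6
E[X | Urn B] = (14 + 13 + 3 + 3)/4 = 33/4
E[X] = (1/3)·6 + (2/3)·33/4 = 15/2 ≈ 7.500

7.500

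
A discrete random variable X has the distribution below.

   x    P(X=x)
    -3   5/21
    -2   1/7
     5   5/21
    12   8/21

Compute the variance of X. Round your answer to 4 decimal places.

E[X] = (5/21)·(-3) + (1/7)·(-2) + (5/21)·5 + (8/21)·12 = 100/21
E[X²] = (5/21)·9 + (1/7)·4 + (5/21)·25 + (8/21)·144 = 1334/21
Var(X) = 1334/21 − (100/21)² = 18014/441 ≈ 40.8481

40.8481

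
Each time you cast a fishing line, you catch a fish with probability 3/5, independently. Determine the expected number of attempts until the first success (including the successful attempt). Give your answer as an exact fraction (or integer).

For a geometric distribution, E[trials] = 1/p = 1/(3/5) = 5/3.

5/3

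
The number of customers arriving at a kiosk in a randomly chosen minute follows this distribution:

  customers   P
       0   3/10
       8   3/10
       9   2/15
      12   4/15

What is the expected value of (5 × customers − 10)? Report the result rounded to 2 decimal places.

24.00

E[5x-10] = (3/10)·(-10) + (3/10)·30 + (2/15)·35 + (4/15)·50
     = 24 ≈ 24.00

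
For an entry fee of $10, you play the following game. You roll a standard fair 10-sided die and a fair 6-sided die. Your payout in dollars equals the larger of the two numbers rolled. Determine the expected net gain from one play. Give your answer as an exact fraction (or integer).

Distribution of the larger of the two numbers rolled: 1 w.p. 1/60, 2 w.p. 1/20, 3 w.p. 1/12, 4 w.p. 7/60, 5 w.p. 3/20, 6 w.p. 11/60, …
E[payout] = (1/60)·1 + (1/20)·2 + (1/12)·3 + (7/60)·4 + (3/20)·5 + (11/60)·6 + (1/10)·7 + (1/10)·8 + (1/10)·9 + (1/10)·10 = 73/12
Expected profit = 73/12 − 10 = -47/12

-47/12 dollars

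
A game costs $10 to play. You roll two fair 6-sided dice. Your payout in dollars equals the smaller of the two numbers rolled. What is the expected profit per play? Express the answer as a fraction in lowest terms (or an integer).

-269/36 dollars

Distribution of the smaller of the two numbers rolled: 1 w.p. 11/36, 2 w.p. 1/4, 3 w.p. 7/36, 4 w.p. 5/36, 5 w.p. 1/12, 6 w.p. 1/36
E[payout] = (11/36)·1 + (1/4)·2 + (7/36)·3 + (5/36)·4 + (1/12)·5 + (1/36)·6 = 91/36
Expected profit = 91/36 − 10 = -269/36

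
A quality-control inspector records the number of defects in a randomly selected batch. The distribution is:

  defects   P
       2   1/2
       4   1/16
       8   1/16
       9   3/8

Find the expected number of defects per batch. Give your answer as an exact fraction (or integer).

E[X] = (1/2)·2 + (1/16)·4 + (1/16)·8 + (3/8)·9
     = 41/8

41/8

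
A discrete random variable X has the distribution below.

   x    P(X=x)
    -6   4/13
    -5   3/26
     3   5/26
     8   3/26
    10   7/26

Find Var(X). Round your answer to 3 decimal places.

46.870

E[X] = (4/13)·(-6) + (3/26)·(-5) + (5/26)·3 + (3/26)·8 + (7/26)·10 = 23/13
E[X²] = (4/13)·36 + (3/26)·25 + (5/26)·9 + (3/26)·64 + (7/26)·100 = 50
Var(X) = 50 − (23/13)² = 7921/169 ≈ 46.870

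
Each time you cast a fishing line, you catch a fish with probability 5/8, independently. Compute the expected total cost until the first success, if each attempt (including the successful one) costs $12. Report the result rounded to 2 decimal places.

E[#attempts] = 1/p = 8/5; E[cost] = 12·8/5 = 96/5.
≈ 19.20

$19.20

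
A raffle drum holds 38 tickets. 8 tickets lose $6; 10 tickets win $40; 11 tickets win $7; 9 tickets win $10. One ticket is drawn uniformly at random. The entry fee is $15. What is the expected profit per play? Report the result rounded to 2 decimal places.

-$1.34

E[payout] = (8/38)·(-6) + (10/38)·40 + (11/38)·7 + (9/38)·10 = 519/38
Expected profit = 519/38 − 15 = -51/38 ≈ -$1.34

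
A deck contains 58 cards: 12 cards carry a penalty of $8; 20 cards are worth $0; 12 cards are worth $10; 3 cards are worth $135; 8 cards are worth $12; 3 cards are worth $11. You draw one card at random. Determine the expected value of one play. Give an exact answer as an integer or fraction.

E[payout] = (12/58)·(-8) + (20/58)·0 + (12/58)·10 + (3/58)·135 + (8/58)·12 + (3/58)·11 = 279/29

279/29 dollars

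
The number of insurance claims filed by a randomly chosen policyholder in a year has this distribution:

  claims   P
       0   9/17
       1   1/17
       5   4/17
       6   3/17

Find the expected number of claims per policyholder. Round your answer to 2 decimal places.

E[X] = (9/17)·0 + (1/17)·1 + (4/17)·5 + (3/17)·6
     = 39/17 ≈ 2.29

2.29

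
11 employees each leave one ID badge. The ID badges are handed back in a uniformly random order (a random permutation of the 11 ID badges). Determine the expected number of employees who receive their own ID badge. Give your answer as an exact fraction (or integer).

1

Let Xᵢ = 1 if person i gets their own ID badge. For each i, P(Xᵢ=1) = 1/11.
By linearity of expectation, E[X₁+…+X_11] = 11·(1/11) = 1.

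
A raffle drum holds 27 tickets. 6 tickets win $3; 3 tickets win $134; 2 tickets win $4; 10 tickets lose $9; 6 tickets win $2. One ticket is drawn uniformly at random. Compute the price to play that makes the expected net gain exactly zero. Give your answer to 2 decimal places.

$12.96

E[payout] = (6/27)·3 + (3/27)·134 + (2/27)·4 + (10/27)·(-9) + (6/27)·2 = 350/27
Fair fee = E[payout] = 350/27 ≈ $12.96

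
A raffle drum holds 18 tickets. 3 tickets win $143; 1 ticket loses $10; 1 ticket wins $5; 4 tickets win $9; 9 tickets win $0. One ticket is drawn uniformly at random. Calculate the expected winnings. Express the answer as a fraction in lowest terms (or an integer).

E[payout] = (3/18)·143 + (1/18)·(-10) + (1/18)·5 + (4/18)·9 + (9/18)·0 = 230/9

230/9 dollars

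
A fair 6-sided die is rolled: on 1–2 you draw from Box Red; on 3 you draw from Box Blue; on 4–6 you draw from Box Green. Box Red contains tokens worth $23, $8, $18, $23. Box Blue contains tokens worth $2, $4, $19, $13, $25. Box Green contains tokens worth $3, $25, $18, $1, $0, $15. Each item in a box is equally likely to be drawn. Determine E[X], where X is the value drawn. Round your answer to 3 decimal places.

E[X | Box Red] = (23 + 8 + 18 + 23)/4 = 18
E[X | Box Blue] = (2 + 4 + 19 + 13 + 25)/5 = 63/5
E[X | Box Green] = (3 + 25 + 18 + 1 + 0 + 15)/6 = 31/3
E[X] = (1/3)·18 + (1/6)·63/5 + (1/2)·31/3 = 199/15 ≈ 13.267

$13.267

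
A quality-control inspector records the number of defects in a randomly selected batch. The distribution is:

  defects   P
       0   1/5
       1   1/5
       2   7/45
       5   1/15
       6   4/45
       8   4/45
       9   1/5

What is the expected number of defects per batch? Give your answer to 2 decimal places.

E[X] = (1/5)·0 + (1/5)·1 + (7/45)·2 + (1/15)·5 + (4/45)·6 + (4/45)·8 + (1/5)·9
     = 35/9 ≈ 3.89

3.89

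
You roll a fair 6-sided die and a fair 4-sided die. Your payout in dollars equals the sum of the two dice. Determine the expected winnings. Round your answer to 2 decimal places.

Distribution of the sum of the two dice: 2 w.p. 1/24, 3 w.p. 1/12, 4 w.p. 1/8, 5 w.p. 1/6, 6 w.p. 1/6, 7 w.p. 1/6, …
E[payout] = (1/24)·2 + (1/12)·3 + (1/8)·4 + (1/6)·5 + (1/6)·6 + (1/6)·7 + (1/8)·8 + (1/12)·9 + (1/24)·10 = 6
≈ $6.00

$6.00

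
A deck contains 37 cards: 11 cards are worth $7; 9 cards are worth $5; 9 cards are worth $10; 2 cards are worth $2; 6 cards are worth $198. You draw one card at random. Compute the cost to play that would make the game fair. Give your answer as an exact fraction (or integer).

E[payout] = (11/37)·7 + (9/37)·5 + (9/37)·10 + (2/37)·2 + (6/37)·198 = 1404/37
Fair fee = E[payout] = 1404/37

1404/37 dollars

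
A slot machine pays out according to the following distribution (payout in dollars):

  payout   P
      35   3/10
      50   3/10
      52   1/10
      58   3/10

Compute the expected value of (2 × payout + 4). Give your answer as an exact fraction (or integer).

E[2x+4] = (3/10)·74 + (3/10)·104 + (1/10)·108 + (3/10)·120
     = 501/5

501/5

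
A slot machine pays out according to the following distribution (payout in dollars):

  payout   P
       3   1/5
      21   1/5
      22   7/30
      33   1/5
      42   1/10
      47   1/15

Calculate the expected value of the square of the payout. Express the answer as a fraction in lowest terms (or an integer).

3722/5

E[X²] = (1/5)·9 + (1/5)·441 + (7/30)·484 + (1/5)·1089 + (1/10)·1764 + (1/15)·2209
     = 3722/5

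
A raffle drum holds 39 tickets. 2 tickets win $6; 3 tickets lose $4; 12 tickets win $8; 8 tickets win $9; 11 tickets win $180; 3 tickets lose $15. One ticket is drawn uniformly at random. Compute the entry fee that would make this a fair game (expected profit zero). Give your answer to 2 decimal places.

E[payout] = (2/39)·6 + (3/39)·(-4) + (12/39)·8 + (8/39)·9 + (11/39)·180 + (3/39)·(-15) = 701/13
Fair fee = E[payout] = 701/13 ≈ $53.92

$53.92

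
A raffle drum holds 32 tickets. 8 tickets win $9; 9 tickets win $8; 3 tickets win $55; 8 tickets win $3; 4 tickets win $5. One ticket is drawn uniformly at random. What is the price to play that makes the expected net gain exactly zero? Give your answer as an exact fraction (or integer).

E[payout] = (8/32)·9 + (9/32)·8 + (3/32)·55 + (8/32)·3 + (4/32)·5 = 353/32
Fair fee = E[payout] = 353/32

353/32 dollars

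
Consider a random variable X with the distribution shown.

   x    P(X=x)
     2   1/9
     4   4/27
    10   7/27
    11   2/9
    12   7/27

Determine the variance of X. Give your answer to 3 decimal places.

12.628

E[X] = (1/9)·2 + (4/27)·4 + (7/27)·10 + (2/9)·11 + (7/27)·12 = 242/27
E[X²] = (1/9)·4 + (4/27)·16 + (7/27)·100 + (2/9)·121 + (7/27)·144 = 2510/27
Var(X) = 2510/27 − (242/27)² = 9206/729 ≈ 12.628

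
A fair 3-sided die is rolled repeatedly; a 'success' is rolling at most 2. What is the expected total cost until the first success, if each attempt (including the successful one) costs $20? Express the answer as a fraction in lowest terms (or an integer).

$30

E[#attempts] = 1/p = 3/2; E[cost] = 20·3/2 = 30.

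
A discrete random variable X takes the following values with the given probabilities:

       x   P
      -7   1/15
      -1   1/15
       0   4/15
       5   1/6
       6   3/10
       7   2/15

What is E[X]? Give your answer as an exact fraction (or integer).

E[X] = (1/15)·(-7) + (1/15)·(-1) + (4/15)·0 + (1/6)·5 + (3/10)·6 + (2/15)·7
     = 91/30

91/30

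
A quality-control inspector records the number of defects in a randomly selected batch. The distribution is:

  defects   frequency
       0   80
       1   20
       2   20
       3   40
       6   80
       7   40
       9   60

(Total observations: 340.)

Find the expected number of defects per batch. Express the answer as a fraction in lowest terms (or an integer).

Total = 340, so P(defects=0) = 80/340, etc.
E[X] = (4/17)·0 + (1/17)·1 + (1/17)·2 + (2/17)·3 + (4/17)·6 + (2/17)·7 + (3/17)·9
     = 74/17

74/17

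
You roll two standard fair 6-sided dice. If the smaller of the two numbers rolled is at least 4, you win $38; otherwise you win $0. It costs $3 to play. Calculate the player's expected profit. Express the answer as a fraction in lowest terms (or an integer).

13/2 dollars

E[payout] = (3/4)·0 + (1/4)·38 = 19/2
Expected profit = 19/2 − 3 = 13/2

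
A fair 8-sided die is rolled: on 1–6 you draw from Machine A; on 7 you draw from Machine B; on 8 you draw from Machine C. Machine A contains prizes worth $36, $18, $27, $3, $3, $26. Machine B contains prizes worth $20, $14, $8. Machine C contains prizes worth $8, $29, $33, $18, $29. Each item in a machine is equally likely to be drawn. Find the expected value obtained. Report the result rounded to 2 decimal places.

$18.80

E[X | Machine A] = (36 + 18 + 27 + 3 + 3 + 26)/6 = 113/6
E[X | Machine B] = (20 + 14 + 8)/3 = 14
E[X | Machine C] = (8 + 29 + 33 + 18 + 29)/5 = 117/5
E[X] = (3/4)·113/6 + (1/8)·14 + (1/8)·117/5 = 94/5 ≈ 18.80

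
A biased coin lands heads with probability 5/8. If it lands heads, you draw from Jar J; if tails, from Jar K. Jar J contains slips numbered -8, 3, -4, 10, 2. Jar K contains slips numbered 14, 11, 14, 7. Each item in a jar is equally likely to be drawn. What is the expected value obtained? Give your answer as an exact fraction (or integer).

E[X | Jar J] = (-8 + 3 − 4 + 10 + 2)/5 = 3/5
E[X | Jar K] = (14 + 11 + 14 + 7)/4 = 23/2
E[X] = (5/8)·3/5 + (3/8)·23/2 = 75/16

75/16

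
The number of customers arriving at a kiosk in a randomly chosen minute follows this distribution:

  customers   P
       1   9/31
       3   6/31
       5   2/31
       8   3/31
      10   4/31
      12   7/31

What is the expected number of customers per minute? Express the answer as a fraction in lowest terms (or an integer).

E[X] = (9/31)·1 + (6/31)·3 + (2/31)·5 + (3/31)·8 + (4/31)·10 + (7/31)·12
     = 185/31

185/31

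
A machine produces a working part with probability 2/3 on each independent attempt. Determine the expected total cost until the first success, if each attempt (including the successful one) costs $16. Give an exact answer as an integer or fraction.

E[#attempts] = 1/p = 3/2; E[cost] = 16·3/2 = 24.

$24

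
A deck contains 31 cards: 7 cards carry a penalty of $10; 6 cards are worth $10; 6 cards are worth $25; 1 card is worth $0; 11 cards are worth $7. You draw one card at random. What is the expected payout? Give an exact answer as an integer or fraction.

E[payout] = (7/31)·(-10) + (6/31)·10 + (6/31)·25 + (1/31)·0 + (11/31)·7 = 7

$7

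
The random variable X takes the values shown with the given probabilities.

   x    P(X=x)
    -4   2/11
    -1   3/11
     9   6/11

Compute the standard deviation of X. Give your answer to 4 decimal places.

E[X] = 43/11, E[X²] = 521/11
Var(X) = E[X²] − (E[X])² = 521/11 − 1849/121 = 3882/121
SD(X) = √(3882/121) ≈ 5.6642

5.6642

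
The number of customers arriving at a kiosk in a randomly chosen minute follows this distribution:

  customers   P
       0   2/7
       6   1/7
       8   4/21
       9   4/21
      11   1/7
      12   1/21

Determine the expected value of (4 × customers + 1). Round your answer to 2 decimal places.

E[4x+1] = (2/7)·1 + (1/7)·25 + (4/21)·33 + (4/21)·37 + (1/7)·45 + (1/21)·49
     = 545/21 ≈ 25.95

25.95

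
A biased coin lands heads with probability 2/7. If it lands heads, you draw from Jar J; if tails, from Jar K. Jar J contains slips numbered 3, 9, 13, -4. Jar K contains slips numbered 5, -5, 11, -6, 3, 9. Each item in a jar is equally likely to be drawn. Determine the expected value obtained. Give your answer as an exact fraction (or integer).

E[X | Jar J] = (3 + 9 + 13 − 4)/4 = 21/4
E[X | Jar K] = (5 − 5 + 11 − 6 + 3 + 9)/6 = 17/6
E[X] = (2/7)·21/4 + (5/7)·17/6 = 74/21

74/21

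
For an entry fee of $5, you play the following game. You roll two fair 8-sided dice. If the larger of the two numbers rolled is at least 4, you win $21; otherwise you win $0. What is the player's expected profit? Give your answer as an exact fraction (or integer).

E[payout] = (9/64)·0 + (55/64)·21 = 1155/64
Expected profit = 1155/64 − 5 = 835/64

835/64 dollars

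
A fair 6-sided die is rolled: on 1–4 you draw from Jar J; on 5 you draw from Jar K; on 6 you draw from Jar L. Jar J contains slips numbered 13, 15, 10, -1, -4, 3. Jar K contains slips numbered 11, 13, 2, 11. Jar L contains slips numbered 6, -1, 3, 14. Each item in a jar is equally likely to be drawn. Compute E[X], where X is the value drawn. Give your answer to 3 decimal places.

E[X | Jar J] = (13 + 15 + 10 − 1 − 4 + 3)/6 = 6
E[X | Jar K] = (11 + 13 + 2 + 11)/4 = 37/4
E[X | Jar L] = (6 − 1 + 3 + 14)/4 = 11/2
E[X] = (2/3)·6 + (1/6)·37/4 + (1/6)·11/2 = 155/24 ≈ 6.458

6.458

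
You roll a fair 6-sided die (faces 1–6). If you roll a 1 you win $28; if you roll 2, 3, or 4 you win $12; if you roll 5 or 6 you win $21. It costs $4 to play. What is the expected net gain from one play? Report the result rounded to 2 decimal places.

$13.67

E[payout] = (1/2)·12 + (1/3)·21 + (1/6)·28 = 53/3
Expected profit = 53/3 − 4 = 41/3 ≈ $13.67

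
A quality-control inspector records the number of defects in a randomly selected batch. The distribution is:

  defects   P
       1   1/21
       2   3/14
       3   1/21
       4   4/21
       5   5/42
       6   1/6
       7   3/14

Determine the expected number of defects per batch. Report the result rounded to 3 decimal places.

E[X] = (1/21)·1 + (3/14)·2 + (1/21)·3 + (4/21)·4 + (5/42)·5 + (1/6)·6 + (3/14)·7
     = 94/21 ≈ 4.476

4.476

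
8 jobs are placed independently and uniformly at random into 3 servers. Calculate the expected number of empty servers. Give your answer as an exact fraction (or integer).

256/2187

Let Xⱼ=1 if server j is empty. P(Xⱼ=1) = ((3-1)/3)^8 = 256/6561.
By linearity, E[#empty] = 3·256/6561 = 256/2187.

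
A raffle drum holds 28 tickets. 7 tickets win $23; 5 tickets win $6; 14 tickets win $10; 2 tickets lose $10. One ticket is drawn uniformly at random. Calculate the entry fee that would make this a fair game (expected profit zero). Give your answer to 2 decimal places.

E[payout] = (7/28)·23 + (5/28)·6 + (14/28)·10 + (2/28)·(-10) = 311/28
Fair fee = E[payout] = 311/28 ≈ $11.11

$11.11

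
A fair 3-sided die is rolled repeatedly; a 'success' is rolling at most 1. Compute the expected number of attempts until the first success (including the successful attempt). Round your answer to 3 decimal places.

For a geometric distribution, E[trials] = 1/p = 1/(1/3) = 3.
≈ 3.000

3.000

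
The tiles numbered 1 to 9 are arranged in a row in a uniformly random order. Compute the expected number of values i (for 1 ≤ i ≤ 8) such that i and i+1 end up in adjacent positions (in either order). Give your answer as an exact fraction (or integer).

16/9

For each i ∈ {1,…,8}, let Xᵢ = 1 if i and i+1 are adjacent. P(Xᵢ=1) = 2·(9−1)!/9! = 2/9.
By linearity, E[ΣXᵢ] = (8)·(2/9) = 16/9.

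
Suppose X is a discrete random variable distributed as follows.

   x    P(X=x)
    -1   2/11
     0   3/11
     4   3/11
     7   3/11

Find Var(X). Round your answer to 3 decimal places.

9.967

E[X] = (2/11)·(-1) + (3/11)·0 + (3/11)·4 + (3/11)·7 = 31/11
E[X²] = (2/11)·1 + (3/11)·0 + (3/11)·16 + (3/11)·49 = 197/11
Var(X) = 197/11 − (31/11)² = 1206/121 ≈ 9.967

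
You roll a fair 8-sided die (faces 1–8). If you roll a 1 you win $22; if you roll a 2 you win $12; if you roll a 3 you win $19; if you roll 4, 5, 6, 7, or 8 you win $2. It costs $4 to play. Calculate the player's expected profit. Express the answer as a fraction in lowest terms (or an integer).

E[payout] = (5/8)·2 + (1/8)·12 + (1/8)·19 + (1/8)·22 = 63/8
Expected profit = 63/8 − 4 = 31/8

31/8 dollars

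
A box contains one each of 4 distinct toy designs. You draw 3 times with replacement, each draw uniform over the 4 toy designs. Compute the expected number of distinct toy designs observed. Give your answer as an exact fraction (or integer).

Let Xⱼ=1 if type j appears at least once. P(Xⱼ=1) = 1 − ((4−1)/4)^3 = 37/64.
E[#distinct] = 4·37/64 = 37/16.

37/16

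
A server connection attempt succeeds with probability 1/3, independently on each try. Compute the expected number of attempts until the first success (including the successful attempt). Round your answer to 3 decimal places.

For a geometric distribution, E[trials] = 1/p = 1/(1/3) = 3.
≈ 3.000

3.000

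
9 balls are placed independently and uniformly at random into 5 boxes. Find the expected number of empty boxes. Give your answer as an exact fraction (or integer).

262144/390625

Let Xⱼ=1 if box j is empty. P(Xⱼ=1) = ((5-1)/5)^9 = 262144/1953125.
By linearity, E[#empty] = 5·262144/1953125 = 262144/390625.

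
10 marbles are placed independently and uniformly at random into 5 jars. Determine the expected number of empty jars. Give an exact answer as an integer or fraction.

Let Xⱼ=1 if jar j is empty. P(Xⱼ=1) = ((5-1)/5)^10 = 1048576/9765625.
By linearity, E[#empty] = 5·1048576/9765625 = 1048576/1953125.

1048576/1953125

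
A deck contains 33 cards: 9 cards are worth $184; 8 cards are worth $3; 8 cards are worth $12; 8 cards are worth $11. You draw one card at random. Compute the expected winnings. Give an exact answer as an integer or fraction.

E[payout] = (9/33)·184 + (8/33)·3 + (8/33)·12 + (8/33)·11 = 1864/33

1864/33 dollars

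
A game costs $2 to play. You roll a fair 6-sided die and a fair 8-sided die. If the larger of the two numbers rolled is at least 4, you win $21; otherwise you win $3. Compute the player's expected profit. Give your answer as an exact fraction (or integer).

E[payout] = (3/16)·3 + (13/16)·21 = 141/8
Expected profit = 141/8 − 2 = 125/8

125/8 dollars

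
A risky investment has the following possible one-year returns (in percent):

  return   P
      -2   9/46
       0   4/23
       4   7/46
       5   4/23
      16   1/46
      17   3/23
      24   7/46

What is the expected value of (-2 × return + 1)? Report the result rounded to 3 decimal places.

E[-2x+1] = (9/46)·5 + (4/23)·1 + (7/46)·(-7) + (4/23)·(-9) + (1/46)·(-31) + (3/23)·(-33) + (7/46)·(-47)
     = -313/23 ≈ -13.609

-13.609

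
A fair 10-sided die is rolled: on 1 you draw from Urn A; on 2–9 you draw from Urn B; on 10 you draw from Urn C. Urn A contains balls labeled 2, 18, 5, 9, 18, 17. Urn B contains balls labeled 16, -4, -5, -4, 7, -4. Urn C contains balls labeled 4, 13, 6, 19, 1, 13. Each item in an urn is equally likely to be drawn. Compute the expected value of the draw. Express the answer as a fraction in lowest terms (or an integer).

E[X | Urn A] = (2 + 18 + 5 + 9 + 18 + 17)/6 = 23/2
E[X | Urn B] = (16 − 4 − 5 − 4 + 7 − 4)/6 = 1
E[X | Urn C] = (4 + 13 + 6 + 19 + 1 + 13)/6 = 28/3
E[X] = (1/10)·23/2 + (4/5)·1 + (1/10)·28/3 = 173/60

173/60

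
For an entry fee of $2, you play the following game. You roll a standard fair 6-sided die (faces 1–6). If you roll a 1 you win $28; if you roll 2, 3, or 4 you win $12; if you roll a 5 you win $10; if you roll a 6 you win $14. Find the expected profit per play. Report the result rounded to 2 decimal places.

$12.67

E[payout] = (1/6)·10 + (1/2)·12 + (1/6)·14 + (1/6)·28 = 44/3
Expected profit = 44/3 − 2 = 38/3 ≈ $12.67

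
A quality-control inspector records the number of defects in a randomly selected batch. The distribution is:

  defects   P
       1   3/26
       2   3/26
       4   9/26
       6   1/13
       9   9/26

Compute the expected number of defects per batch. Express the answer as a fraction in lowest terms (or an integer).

E[X] = (3/26)·1 + (3/26)·2 + (9/26)·4 + (1/13)·6 + (9/26)·9
     = 69/13

69/13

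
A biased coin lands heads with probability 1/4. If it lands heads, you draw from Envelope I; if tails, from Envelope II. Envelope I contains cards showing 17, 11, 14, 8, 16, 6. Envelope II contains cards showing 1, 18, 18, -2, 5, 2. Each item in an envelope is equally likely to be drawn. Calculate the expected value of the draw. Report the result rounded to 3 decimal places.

8.250

E[X | Envelope I] = (17 + 11 + 14 + 8 + 16 + 6)/6 = 12
E[X | Envelope II] = (1 + 18 + 18 − 2 + 5 + 2)/6 = 7
E[X] = (1/4)·12 + (3/4)·7 = 33/4 ≈ 8.250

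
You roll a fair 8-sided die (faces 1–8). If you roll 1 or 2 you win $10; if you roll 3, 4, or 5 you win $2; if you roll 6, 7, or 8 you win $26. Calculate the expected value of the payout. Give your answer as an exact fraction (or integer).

$13

E[payout] = (3/8)·2 + (1/4)·10 + (3/8)·26 = 13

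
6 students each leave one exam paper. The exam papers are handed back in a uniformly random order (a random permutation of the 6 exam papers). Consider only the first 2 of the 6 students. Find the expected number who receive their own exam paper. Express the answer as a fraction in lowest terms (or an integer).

Let Xᵢ = 1 if person i gets their own exam paper. For each i, P(Xᵢ=1) = 1/6.
By linearity of expectation, E[X₁+…+X_2] = 2·(1/6) = 1/3.

1/3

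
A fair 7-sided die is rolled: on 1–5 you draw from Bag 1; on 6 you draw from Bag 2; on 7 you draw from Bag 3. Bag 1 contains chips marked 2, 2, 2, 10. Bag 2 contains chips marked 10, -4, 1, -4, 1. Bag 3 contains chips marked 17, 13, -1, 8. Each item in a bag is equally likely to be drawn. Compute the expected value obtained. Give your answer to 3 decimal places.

E[X | Bag 1] = (2 + 2 + 2 + 10)/4 = 4
E[X | Bag 2] = (10 − 4 + 1 − 4 + 1)/5 = 4/5
E[X | Bag 3] = (17 + 13 − 1 + 8)/4 = 37/4
E[X] = (5/7)·4 + (1/7)·4/5 + (1/7)·37/4 = 601/140 ≈ 4.293

4.293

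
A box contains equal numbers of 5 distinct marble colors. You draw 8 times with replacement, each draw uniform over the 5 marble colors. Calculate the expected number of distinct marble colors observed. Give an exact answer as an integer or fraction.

Let Xⱼ=1 if type j appears at least once. P(Xⱼ=1) = 1 − ((5−1)/5)^8 = 325089/390625.
E[#distinct] = 5·325089/390625 = 325089/78125.

325089/78125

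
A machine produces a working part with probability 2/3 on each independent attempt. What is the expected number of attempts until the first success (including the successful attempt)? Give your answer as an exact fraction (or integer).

3/2

For a geometric distribution, E[trials] = 1/p = 1/(2/3) = 3/2.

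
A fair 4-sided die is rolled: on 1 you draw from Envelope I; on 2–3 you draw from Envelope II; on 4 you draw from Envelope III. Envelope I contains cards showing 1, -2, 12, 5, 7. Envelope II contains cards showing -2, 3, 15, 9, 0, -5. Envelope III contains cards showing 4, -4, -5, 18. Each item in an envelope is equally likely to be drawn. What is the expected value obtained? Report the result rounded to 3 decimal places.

3.629

E[X | Envelope I] = (1 − 2 + 12 + 5 + 7)/5 = 23/5
E[X | Envelope II] = (-2 + 3 + 15 + 9 + 0 − 5)/6 = 10/3
E[X | Envelope III] = (4 − 4 − 5 + 18)/4 = 13/4
E[X] = (1/4)·23/5 + (1/2)·10/3 + (1/4)·13/4 = 871/240 ≈ 3.629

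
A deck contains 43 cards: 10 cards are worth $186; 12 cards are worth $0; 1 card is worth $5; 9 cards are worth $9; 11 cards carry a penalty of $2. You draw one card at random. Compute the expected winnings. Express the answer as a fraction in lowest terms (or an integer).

1924/43 dollars

E[payout] = (10/43)·186 + (12/43)·0 + (1/43)·5 + (9/43)·9 + (11/43)·(-2) = 1924/43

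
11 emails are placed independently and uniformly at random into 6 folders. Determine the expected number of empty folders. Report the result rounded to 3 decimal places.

0.808

Let Xⱼ=1 if folder j is empty. P(Xⱼ=1) = ((6-1)/6)^11 = 48828125/362797056.
By linearity, E[#empty] = 6·48828125/362797056 = 48828125/60466176.
≈ 0.808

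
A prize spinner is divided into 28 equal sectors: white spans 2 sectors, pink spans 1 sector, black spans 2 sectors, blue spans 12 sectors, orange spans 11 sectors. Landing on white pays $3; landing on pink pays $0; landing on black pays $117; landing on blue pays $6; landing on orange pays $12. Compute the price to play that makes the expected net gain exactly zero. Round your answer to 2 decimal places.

$15.86

E[payout] = (2/28)·3 + (1/28)·0 + (2/28)·117 + (12/28)·6 + (11/28)·12 = 111/7
Fair fee = E[payout] = 111/7 ≈ $15.86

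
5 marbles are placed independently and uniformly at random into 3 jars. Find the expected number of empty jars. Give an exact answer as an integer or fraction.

32/81

Let Xⱼ=1 if jar j is empty. P(Xⱼ=1) = ((3-1)/3)^5 = 32/243.
By linearity, E[#empty] = 3·32/243 = 32/81.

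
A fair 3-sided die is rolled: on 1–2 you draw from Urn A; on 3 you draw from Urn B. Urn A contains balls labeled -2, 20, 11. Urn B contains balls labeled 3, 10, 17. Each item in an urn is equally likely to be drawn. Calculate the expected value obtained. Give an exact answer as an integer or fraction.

E[X | Urn A] = (-2 + 20 + 11)/3 = 29/3
E[X | Urn B] = (3 + 10 + 17)/3 = 10
E[X] = (2/3)·29/3 + (1/3)·10 = 88/9

88/9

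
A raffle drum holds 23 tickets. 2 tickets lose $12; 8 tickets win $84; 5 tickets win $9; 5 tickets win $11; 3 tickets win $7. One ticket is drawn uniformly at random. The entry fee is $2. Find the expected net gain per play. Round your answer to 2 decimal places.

E[payout] = (2/23)·(-12) + (8/23)·84 + (5/23)·9 + (5/23)·11 + (3/23)·7 = 769/23
Expected profit = 769/23 − 2 = 723/23 ≈ $31.43

$31.43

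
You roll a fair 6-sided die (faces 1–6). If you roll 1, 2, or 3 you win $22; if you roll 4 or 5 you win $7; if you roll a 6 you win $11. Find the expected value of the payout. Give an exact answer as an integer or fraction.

91/6 dollars

E[payout] = (1/3)·7 + (1/6)·11 + (1/2)·22 = 91/6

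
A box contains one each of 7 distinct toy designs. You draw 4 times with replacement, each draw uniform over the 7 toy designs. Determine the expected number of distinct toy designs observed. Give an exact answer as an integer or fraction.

1105/343

Let Xⱼ=1 if type j appears at least once. P(Xⱼ=1) = 1 − ((7−1)/7)^4 = 1105/2401.
E[#distinct] = 7·1105/2401 = 1105/343.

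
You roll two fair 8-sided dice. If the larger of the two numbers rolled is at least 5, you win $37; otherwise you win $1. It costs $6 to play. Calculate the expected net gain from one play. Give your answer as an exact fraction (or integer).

$22

E[payout] = (1/4)·1 + (3/4)·37 = 28
Expected profit = 28 − 6 = 22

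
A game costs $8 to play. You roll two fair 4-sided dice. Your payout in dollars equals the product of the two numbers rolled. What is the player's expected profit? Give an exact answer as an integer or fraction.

Distribution of the product of the two numbers rolled: 1 w.p. 1/16, 2 w.p. 1/8, 3 w.p. 1/8, 4 w.p. 3/16, 6 w.p. 1/8, 8 w.p. 1/8, …
E[payout] = (1/16)·1 + (1/8)·2 + (1/8)·3 + (3/16)·4 + (1/8)·6 + (1/8)·8 + (1/16)·9 + (1/8)·12 + (1/16)·16 = 25/4
Expected profit = 25/4 − 8 = -7/4

-7/4 dollars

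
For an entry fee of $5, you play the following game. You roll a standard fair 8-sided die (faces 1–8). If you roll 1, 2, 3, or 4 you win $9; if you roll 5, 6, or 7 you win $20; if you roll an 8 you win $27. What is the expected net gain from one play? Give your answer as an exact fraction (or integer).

E[payout] = (1/2)·9 + (3/8)·20 + (1/8)·27 = 123/8
Expected profit = 123/8 − 5 = 83/8

83/8 dollars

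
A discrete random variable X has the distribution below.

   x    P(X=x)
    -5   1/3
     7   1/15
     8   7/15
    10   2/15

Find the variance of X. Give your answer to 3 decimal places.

39.849

E[X] = (1/3)·(-5) + (1/15)·7 + (7/15)·8 + (2/15)·10 = 58/15
E[X²] = (1/3)·25 + (1/15)·49 + (7/15)·64 + (2/15)·100 = 274/5
Var(X) = 274/5 − (58/15)² = 8966/225 ≈ 39.849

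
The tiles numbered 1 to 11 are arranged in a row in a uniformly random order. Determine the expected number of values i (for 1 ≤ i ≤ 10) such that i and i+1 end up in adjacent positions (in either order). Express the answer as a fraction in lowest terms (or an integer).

20/11

For each i ∈ {1,…,10}, let Xᵢ = 1 if i and i+1 are adjacent. P(Xᵢ=1) = 2·(11−1)!/11! = 2/11.
By linearity, E[ΣXᵢ] = (10)·(2/11) = 20/11.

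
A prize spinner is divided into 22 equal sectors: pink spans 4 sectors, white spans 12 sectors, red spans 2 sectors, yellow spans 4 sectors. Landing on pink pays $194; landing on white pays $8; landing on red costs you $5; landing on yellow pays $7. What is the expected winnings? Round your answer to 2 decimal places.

E[payout] = (4/22)·194 + (12/22)·8 + (2/22)·(-5) + (4/22)·7 = 445/11
≈ $40.45

$40.45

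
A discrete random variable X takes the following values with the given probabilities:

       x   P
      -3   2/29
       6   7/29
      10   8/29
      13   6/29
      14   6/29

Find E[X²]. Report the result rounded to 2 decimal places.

E[X²] = (2/29)·9 + (7/29)·36 + (8/29)·100 + (6/29)·169 + (6/29)·196
     = 3260/29 ≈ 112.41

112.41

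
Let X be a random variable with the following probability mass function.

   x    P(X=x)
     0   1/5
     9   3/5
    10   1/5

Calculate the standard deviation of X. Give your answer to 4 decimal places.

3.7202

E[X] = 37/5, E[X²] = 343/5
Var(X) = E[X²] − (E[X])² = 343/5 − 1369/25 = 346/25
SD(X) = √(346/25) ≈ 3.7202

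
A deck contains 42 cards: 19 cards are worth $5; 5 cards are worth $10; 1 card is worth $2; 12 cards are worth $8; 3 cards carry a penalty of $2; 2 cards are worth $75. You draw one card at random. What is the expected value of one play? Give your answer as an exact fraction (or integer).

129/14 dollars

E[payout] = (19/42)·5 + (5/42)·10 + (1/42)·2 + (12/42)·8 + (3/42)·(-2) + (2/42)·75 = 129/14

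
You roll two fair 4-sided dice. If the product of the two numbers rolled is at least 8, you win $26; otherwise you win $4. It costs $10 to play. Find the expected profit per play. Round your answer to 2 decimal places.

E[payout] = (5/8)·4 + (3/8)·26 = 49/4
Expected profit = 49/4 − 10 = 9/4 ≈ $2.25

$2.25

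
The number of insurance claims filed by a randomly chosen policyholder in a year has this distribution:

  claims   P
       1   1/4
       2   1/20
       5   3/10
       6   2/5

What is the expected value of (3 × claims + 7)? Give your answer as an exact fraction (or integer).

E[3x+7] = (1/4)·10 + (1/20)·13 + (3/10)·22 + (2/5)·25
     = 79/4

79/4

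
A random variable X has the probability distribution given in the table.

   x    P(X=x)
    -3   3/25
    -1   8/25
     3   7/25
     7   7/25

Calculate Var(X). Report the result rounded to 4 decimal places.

E[X] = (3/25)·(-3) + (8/25)·(-1) + (7/25)·3 + (7/25)·7 = 53/25
E[X²] = (3/25)·9 + (8/25)·1 + (7/25)·9 + (7/25)·49 = 441/25
Var(X) = 441/25 − (53/25)² = 8216/625 ≈ 13.1456

13.1456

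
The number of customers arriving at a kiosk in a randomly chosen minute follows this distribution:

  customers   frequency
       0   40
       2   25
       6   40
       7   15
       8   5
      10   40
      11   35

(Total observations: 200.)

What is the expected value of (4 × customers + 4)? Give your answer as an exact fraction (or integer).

Total = 200, so P(customers=0) = 40/200, etc.
E[4x+4] = (1/5)·4 + (1/8)·12 + (1/5)·28 + (3/40)·32 + (1/40)·36 + (1/5)·44 + (7/40)·48
     = 142/5

142/5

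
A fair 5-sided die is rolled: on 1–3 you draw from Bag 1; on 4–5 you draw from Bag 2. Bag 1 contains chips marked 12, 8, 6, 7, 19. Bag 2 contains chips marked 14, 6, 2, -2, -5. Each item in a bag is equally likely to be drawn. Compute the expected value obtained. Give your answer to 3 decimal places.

7.440

E[X | Bag 1] = (12 + 8 + 6 + 7 + 19)/5 = 52/5
E[X | Bag 2] = (14 + 6 + 2 − 2 − 5)/5 = 3
E[X] = (3/5)·52/5 + (2/5)·3 = 186/25 ≈ 7.440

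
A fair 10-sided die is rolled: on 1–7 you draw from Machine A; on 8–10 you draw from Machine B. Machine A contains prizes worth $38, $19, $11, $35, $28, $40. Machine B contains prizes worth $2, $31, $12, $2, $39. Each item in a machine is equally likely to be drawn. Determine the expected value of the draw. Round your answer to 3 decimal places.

E[X | Machine A] = (38 + 19 + 11 + 35 + 28 + 40)/6 = 57/2
E[X | Machine B] = (2 + 31 + 12 + 2 + 39)/5 = 86/5
E[X] = (7/10)·57/2 + (3/10)·86/5 = 2511/100 ≈ 25.110

$25.110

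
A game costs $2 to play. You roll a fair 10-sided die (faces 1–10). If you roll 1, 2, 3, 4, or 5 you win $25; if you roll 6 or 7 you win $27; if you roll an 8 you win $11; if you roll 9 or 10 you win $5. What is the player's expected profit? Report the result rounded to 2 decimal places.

E[payout] = (1/5)·5 + (1/10)·11 + (1/2)·25 + (1/5)·27 = 20
Expected profit = 20 − 2 = 18 ≈ $18.00

$18.00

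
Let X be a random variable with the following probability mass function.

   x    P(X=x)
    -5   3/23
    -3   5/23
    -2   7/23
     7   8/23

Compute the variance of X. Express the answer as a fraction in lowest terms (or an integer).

E[X] = (3/23)·(-5) + (5/23)·(-3) + (7/23)·(-2) + (8/23)·7 = 12/23
E[X²] = (3/23)·25 + (5/23)·9 + (7/23)·4 + (8/23)·49 = 540/23
Var(X) = 540/23 − (12/23)² = 12276/529

12276/529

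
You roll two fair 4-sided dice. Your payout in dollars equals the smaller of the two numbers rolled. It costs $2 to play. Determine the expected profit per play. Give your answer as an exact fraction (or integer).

Distribution of the smaller of the two numbers rolled: 1 w.p. 7/16, 2 w.p. 5/16, 3 w.p. 3/16, 4 w.p. 1/16
E[payout] = (7/16)·1 + (5/16)·2 + (3/16)·3 + (1/16)·4 = 15/8
Expected profit = 15/8 − 2 = -1/8

-1/8 dollars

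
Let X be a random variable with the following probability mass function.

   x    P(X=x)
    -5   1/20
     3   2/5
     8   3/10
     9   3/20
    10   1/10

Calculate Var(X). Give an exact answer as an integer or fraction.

E[X] = (1/20)·(-5) + (2/5)·3 + (3/10)·8 + (3/20)·9 + (1/10)·10 = 57/10
E[X²] = (1/20)·25 + (2/5)·9 + (3/10)·64 + (3/20)·81 + (1/10)·100 = 231/5
Var(X) = 231/5 − (57/10)² = 1371/100

1371/100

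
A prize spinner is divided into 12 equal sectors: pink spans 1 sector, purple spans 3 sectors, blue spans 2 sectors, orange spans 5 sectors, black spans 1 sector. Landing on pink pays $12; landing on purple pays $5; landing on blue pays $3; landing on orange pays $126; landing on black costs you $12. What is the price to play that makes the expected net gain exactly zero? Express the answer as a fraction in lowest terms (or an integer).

217/4 dollars

E[payout] = (1/12)·12 + (3/12)·5 + (2/12)·3 + (5/12)·126 + (1/12)·(-12) = 217/4
Fair fee = E[payout] = 217/4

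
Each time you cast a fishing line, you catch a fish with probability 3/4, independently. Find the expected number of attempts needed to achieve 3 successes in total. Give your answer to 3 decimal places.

By linearity (sum of 3 independent geometric waits), E[trials] = 3/p = 3/(3/4) = 4.
≈ 4.000

4.000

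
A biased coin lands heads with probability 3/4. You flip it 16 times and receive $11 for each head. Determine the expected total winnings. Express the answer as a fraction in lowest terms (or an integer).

$132

E[#heads] = 16·3/4 = 12 (linearity over flips).
E[winnings] = 11·12 = 132.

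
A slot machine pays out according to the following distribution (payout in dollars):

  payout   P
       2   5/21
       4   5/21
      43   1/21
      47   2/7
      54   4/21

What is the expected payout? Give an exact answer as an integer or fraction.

E[X] = (5/21)·2 + (5/21)·4 + (1/21)·43 + (2/7)·47 + (4/21)·54
     = 571/21

571/21 dollars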